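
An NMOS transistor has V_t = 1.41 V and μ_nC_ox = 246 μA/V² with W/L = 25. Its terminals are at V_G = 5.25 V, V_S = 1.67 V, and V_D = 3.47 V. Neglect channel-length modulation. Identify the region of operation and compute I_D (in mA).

V_GS = V_G − V_S = 5.25 − 1.67 = 3.58 V; V_DS = V_D − V_S = 3.47 − 1.67 = 1.8 V.
k_n = μ_nC_ox · (W/L) = 6.15 mA/V².
V_ov = V_GS − V_t = 3.58 − 1.41 = 2.17 V.
Since V_DS = 1.8 V < V_ov = 2.17 V, the device is in the triode region.
I_D = k_n [V_ov · V_DS − ½ V_DS²] = 6.15 × [2.17 × 1.8 − 0.5 × 1.8²] = 14.1 mA.

Triode; I_D = 14.1 mA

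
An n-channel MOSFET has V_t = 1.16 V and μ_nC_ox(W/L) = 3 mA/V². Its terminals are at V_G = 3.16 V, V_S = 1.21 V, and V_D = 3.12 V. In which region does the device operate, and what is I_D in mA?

Saturation; I_D = 0.936 mA

V_GS = V_G − V_S = 3.16 − 1.21 = 1.95 V; V_DS = V_D − V_S = 3.12 − 1.21 = 1.91 V.
V_ov = V_GS − V_t = 1.95 − 1.16 = 0.79 V.
Since V_DS = 1.91 V ≥ V_ov = 0.79 V, the device is in saturation.
I_D = ½ k_n V_ov² = 0.5 × 3 × 0.79² = 0.936 mA.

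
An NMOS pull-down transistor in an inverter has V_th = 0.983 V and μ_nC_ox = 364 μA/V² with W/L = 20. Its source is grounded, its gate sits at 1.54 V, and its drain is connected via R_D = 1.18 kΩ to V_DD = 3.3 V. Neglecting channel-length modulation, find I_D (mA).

I_D = 1.13 mA

V_GS = V_G = 1.54 V, so V_ov = 1.54 − 0.983 = 0.557 V.
k_n = μ_nC_ox · (W/L) = 7.28 mA/V².
Assume saturation: I_D = ½ k_n V_ov² = 0.5 × 7.28 × 0.557² = 1.13 mA, giving V_DS = V_DD − I_D R_D = 3.3 − 1.13 × 1.18 = 1.97 V.
V_DS = 1.97 V ≥ V_ov = 0.557 V, confirming saturation.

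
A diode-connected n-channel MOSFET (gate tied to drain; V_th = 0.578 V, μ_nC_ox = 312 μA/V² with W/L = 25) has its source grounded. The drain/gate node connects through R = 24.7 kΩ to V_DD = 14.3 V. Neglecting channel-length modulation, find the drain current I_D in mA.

With gate tied to drain, V_GS = V_DS ≥ V_GS − V_th, so the device is in saturation.
k_n = μ_nC_ox · (W/L) = 7.8 mA/V².
KCL at the drain: ½ k_n (V_GS − V_th)² = (V_DD − V_GS)/R.
Let x = V_GS − 0.578. Then 96.3 x² + x − 13.72 = 0, giving x = 0.372 V (positive root), so V_GS = 0.95 V.
I_D = (V_DD − V_GS)/R = (14.3 − 0.95) / 24.7 = 0.54 mA.

I_D = 0.540 mA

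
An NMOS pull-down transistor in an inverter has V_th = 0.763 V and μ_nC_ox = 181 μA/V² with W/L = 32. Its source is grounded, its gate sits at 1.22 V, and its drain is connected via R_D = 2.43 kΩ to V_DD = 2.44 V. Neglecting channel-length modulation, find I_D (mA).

I_D = 0.605 mA

V_GS = V_G = 1.22 V, so V_ov = 1.22 − 0.763 = 0.457 V.
k_n = μ_nC_ox · (W/L) = 5.792 mA/V².
Assume saturation: I_D = ½ k_n V_ov² = 0.5 × 5.792 × 0.457² = 0.605 mA, giving V_DS = V_DD − I_D R_D = 2.44 − 0.605 × 2.43 = 0.97 V.
V_DS = 0.97 V ≥ V_ov = 0.457 V, confirming saturation.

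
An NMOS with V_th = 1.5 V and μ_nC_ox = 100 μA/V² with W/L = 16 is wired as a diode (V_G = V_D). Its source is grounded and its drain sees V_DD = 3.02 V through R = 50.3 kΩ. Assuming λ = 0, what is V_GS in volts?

With gate tied to drain, V_GS = V_DS ≥ V_GS − V_th, so the device is in saturation.
k_n = μ_nC_ox · (W/L) = 1.6 mA/V².
KCL at the drain: ½ k_n (V_GS − V_th)² = (V_DD − V_GS)/R.
Let x = V_GS − 1.5. Then 40.2 x² + x − 1.52 = 0, giving x = 0.182 V (positive root), so V_GS = 1.68 V.
I_D = (V_DD − V_GS)/R = (3.02 − 1.68) / 50.3 = 0.0266 mA.

V_GS = 1.68 V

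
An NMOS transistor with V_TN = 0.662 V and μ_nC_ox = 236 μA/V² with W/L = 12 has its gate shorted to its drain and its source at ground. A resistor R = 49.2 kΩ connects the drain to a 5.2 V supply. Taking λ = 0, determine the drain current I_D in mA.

With gate tied to drain, V_GS = V_DS ≥ V_GS − V_TN, so the device is in saturation.
k_n = μ_nC_ox · (W/L) = 2.832 mA/V².
KCL at the drain: ½ k_n (V_GS − V_TN)² = (V_DD − V_GS)/R.
Let x = V_GS − 0.662. Then 69.7 x² + x − 4.538 = 0, giving x = 0.248 V (positive root), so V_GS = 0.91 V.
I_D = (V_DD − V_GS)/R = (5.2 − 0.91) / 49.2 = 0.0872 mA.

I_D = 0.0872 mA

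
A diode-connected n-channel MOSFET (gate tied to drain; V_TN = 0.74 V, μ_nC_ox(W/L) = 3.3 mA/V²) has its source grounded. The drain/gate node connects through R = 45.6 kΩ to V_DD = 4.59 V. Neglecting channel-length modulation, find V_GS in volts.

V_GS = 0.960 V

With gate tied to drain, V_GS = V_DS ≥ V_GS − V_TN, so the device is in saturation.
KCL at the drain: ½ k_n (V_GS − V_TN)² = (V_DD − V_GS)/R.
Let x = V_GS − 0.74. Then 75.2 x² + x − 3.85 = 0, giving x = 0.22 V (positive root), so V_GS = 0.96 V.
I_D = (V_DD − V_GS)/R = (4.59 − 0.96) / 45.6 = 0.0796 mA.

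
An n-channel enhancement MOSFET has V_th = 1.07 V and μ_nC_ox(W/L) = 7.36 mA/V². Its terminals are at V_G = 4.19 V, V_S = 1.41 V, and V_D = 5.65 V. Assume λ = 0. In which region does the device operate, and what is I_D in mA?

V_GS = V_G − V_S = 4.19 − 1.41 = 2.78 V; V_DS = V_D − V_S = 5.65 − 1.41 = 4.24 V.
V_ov = V_GS − V_th = 2.78 − 1.07 = 1.71 V.
Since V_DS = 4.24 V ≥ V_ov = 1.71 V, the device is in saturation.
I_D = ½ k_n V_ov² = 0.5 × 7.36 × 1.71² = 10.8 mA.

Saturation; I_D = 10.8 mA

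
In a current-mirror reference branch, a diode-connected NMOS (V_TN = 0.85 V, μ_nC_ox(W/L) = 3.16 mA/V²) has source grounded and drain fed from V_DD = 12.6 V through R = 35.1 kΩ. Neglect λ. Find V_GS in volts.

V_GS = 1.30 V

With gate tied to drain, V_GS = V_DS ≥ V_GS − V_TN, so the device is in saturation.
KCL at the drain: ½ k_n (V_GS − V_TN)² = (V_DD − V_GS)/R.
Let x = V_GS − 0.85. Then 55.5 x² + x − 11.75 = 0, giving x = 0.451 V (positive root), so V_GS = 1.3 V.
I_D = (V_DD − V_GS)/R = (12.6 − 1.3) / 35.1 = 0.322 mA.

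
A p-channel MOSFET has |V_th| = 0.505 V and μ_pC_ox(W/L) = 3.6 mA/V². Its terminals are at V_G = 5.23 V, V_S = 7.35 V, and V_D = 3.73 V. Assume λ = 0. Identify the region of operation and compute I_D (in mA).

Saturation; I_D = 4.69 mA

V_SG = V_S − V_G = 7.35 − 5.23 = 2.12 V; V_SD = V_S − V_D = 7.35 − 3.73 = 3.62 V.
V_ov = V_SG − |V_th| = 2.12 − 0.505 = 1.61 V.
Since V_SD = 3.62 V ≥ V_ov = 1.61 V, the device is in saturation.
I_D = ½ k_p V_ov² = 0.5 × 3.6 × 1.61² = 4.69 mA.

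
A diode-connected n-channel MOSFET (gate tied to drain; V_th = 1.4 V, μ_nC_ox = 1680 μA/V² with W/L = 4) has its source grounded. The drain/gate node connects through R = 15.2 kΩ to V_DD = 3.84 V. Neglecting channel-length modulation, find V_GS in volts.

V_GS = 1.61 V

With gate tied to drain, V_GS = V_DS ≥ V_GS − V_th, so the device is in saturation.
k_n = μ_nC_ox · (W/L) = 6.72 mA/V².
KCL at the drain: ½ k_n (V_GS − V_th)² = (V_DD − V_GS)/R.
Let x = V_GS − 1.4. Then 51.1 x² + x − 2.44 = 0, giving x = 0.209 V (positive root), so V_GS = 1.61 V.
I_D = (V_DD − V_GS)/R = (3.84 − 1.61) / 15.2 = 0.147 mA.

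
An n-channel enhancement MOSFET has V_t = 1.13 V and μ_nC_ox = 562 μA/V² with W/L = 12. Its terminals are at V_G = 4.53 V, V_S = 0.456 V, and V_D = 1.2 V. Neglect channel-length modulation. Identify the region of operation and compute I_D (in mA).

Triode; I_D = 12.9 mA

V_GS = V_G − V_S = 4.53 − 0.456 = 4.07 V; V_DS = V_D − V_S = 1.2 − 0.456 = 0.744 V.
k_n = μ_nC_ox · (W/L) = 6.744 mA/V².
V_ov = V_GS − V_t = 4.07 − 1.13 = 2.94 V.
Since V_DS = 0.744 V < V_ov = 2.94 V, the device is in the triode region.
I_D = k_n [V_ov · V_DS − ½ V_DS²] = 6.744 × [2.94 × 0.744 − 0.5 × 0.744²] = 12.9 mA.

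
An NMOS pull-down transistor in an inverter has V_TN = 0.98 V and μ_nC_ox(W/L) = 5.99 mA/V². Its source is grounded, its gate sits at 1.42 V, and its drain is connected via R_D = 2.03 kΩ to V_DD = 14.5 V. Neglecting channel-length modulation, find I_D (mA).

V_GS = V_G = 1.42 V, so V_ov = 1.42 − 0.98 = 0.44 V.
Assume saturation: I_D = ½ k_n V_ov² = 0.5 × 5.99 × 0.44² = 0.58 mA, giving V_DS = V_DD − I_D R_D = 14.5 − 0.58 × 2.03 = 13.3 V.
V_DS = 13.3 V ≥ V_ov = 0.44 V, confirming saturation.

I_D = 0.580 mA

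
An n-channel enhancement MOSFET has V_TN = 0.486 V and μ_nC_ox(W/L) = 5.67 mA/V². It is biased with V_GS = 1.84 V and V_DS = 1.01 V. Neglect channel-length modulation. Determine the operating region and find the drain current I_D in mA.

Triode; I_D = 4.86 mA

V_ov = V_GS − V_TN = 1.84 − 0.486 = 1.35 V.
Since V_DS = 1.01 V < V_ov = 1.35 V, the device is in the triode region.
I_D = k_n [V_ov · V_DS − ½ V_DS²] = 5.67 × [1.35 × 1.01 − 0.5 × 1.01²] = 4.86 mA.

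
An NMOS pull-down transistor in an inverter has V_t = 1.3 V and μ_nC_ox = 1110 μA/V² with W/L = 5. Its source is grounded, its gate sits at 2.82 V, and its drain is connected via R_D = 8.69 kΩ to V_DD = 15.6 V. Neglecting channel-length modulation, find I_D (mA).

I_D = 1.77 mA

V_GS = V_G = 2.82 V, so V_ov = 2.82 − 1.3 = 1.52 V.
k_n = μ_nC_ox · (W/L) = 5.55 mA/V².
Assume saturation: I_D = ½ k_n V_ov² = 0.5 × 5.55 × 1.52² = 6.41 mA, giving V_DS = V_DD − I_D R_D = 15.6 − 6.41 × 8.69 = -40.1 V.
But -40.1 V < V_ov = 1.52 V, so the device is actually in triode.
In triode I_D = k_n[V_ov V_DS − ½ V_DS²] and I_D = (V_DD − V_DS)/R_D. Equating: 24.1 V_DS² − 74.31 V_DS + 15.6 = 0, giving V_DS = 0.227 V (the root below V_ov).
I_D = (15.6 − 0.227) / 8.69 = 1.77 mA.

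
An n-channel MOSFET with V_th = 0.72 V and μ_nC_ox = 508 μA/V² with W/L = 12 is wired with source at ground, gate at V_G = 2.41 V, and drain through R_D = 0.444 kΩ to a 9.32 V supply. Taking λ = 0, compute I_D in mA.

V_GS = V_G = 2.41 V, so V_ov = 2.41 − 0.72 = 1.69 V.
k_n = μ_nC_ox · (W/L) = 6.096 mA/V².
Assume saturation: I_D = ½ k_n V_ov² = 0.5 × 6.096 × 1.69² = 8.71 mA, giving V_DS = V_DD − I_D R_D = 9.32 − 8.71 × 0.444 = 5.45 V.
V_DS = 5.45 V ≥ V_ov = 1.69 V, confirming saturation.

I_D = 8.71 mA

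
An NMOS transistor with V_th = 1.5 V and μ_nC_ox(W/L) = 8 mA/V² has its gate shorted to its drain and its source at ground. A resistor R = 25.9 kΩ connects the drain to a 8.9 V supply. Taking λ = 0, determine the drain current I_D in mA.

With gate tied to drain, V_GS = V_DS ≥ V_GS − V_th, so the device is in saturation.
KCL at the drain: ½ k_n (V_GS − V_th)² = (V_DD − V_GS)/R.
Let x = V_GS − 1.5. Then 104 x² + x − 7.4 = 0, giving x = 0.262 V (positive root), so V_GS = 1.76 V.
I_D = (V_DD − V_GS)/R = (8.9 − 1.76) / 25.9 = 0.276 mA.

I_D = 0.276 mA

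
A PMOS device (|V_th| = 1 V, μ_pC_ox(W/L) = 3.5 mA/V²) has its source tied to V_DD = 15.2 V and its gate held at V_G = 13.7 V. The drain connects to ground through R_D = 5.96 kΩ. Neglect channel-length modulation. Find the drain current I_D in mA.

I_D = 0.438 mA

V_SG = V_DD − V_G = 15.2 − 13.7 = 1.5 V, so V_ov = 1.5 − 1 = 0.5 V.
Assume saturation: I_D = ½ k_p V_ov² = 0.5 × 3.5 × 0.5² = 0.438 mA, giving V_SD = V_DD − I_D R_D = 15.2 − 0.438 × 5.96 = 12.6 V.
V_SD = 12.6 V ≥ V_ov = 0.5 V, confirming saturation.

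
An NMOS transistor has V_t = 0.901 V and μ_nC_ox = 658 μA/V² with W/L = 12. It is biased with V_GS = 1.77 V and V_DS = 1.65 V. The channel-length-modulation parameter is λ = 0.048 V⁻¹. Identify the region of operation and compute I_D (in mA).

k_n = μ_nC_ox · (W/L) = 7.896 mA/V².
V_ov = V_GS − V_t = 1.77 − 0.901 = 0.869 V.
Since V_DS = 1.65 V ≥ V_ov = 0.869 V, the device is in saturation.
I_D = ½ k_n V_ov² (1 + λ V_DS) = 0.5 × 7.896 × 0.869² × (1 + 0.048 × 1.65) = 3.22 mA.

Saturation; I_D = 3.22 mA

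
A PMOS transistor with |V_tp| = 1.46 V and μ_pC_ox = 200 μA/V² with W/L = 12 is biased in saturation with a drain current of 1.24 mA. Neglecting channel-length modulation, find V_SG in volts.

V_SG = 2.48 V

k_p = μ_pC_ox · (W/L) = 2.4 mA/V².
In saturation I_D = ½ k_p (V_SG − |V_tp|)², so V_SG − |V_tp| = √(2 I_D / k_p) = √(2 × 1.24 / 2.4) = 1.02 V.
V_SG = 1.46 + 1.02 = 2.48 V.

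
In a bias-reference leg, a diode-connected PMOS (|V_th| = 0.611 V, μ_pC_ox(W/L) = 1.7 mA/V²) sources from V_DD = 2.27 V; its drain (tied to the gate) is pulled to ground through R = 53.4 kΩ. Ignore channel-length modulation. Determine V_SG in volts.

V_SG = 0.791 V

With gate tied to drain, V_SG = V_SD ≥ V_SG − |V_th|, so the device is in saturation.
KCL at the drain: ½ k_p (V_SG − |V_th|)² = (V_DD − V_SG)/R.
Let x = V_SG − 0.611. Then 45.4 x² + x − 1.659 = 0, giving x = 0.18 V (positive root), so V_SG = 0.791 V.
I_D = (V_DD − V_SG)/R = (2.27 − 0.791) / 53.4 = 0.0277 mA.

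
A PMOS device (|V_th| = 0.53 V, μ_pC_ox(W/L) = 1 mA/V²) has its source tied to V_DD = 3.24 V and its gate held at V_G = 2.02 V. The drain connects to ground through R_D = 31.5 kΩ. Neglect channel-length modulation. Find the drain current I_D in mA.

I_D = 0.0978 mA

V_SG = V_DD − V_G = 3.24 − 2.02 = 1.22 V, so V_ov = 1.22 − 0.53 = 0.69 V.
Assume saturation: I_D = ½ k_p V_ov² = 0.5 × 1 × 0.69² = 0.238 mA, giving V_SD = V_DD − I_D R_D = 3.24 − 0.238 × 31.5 = -4.26 V.
But -4.26 V < V_ov = 0.69 V, so the device is actually in triode.
In triode I_D = k_p[V_ov V_SD − ½ V_SD²] and I_D = (V_DD − V_SD)/R_D. Equating: 15.8 V_SD² − 22.74 V_SD + 3.24 = 0, giving V_SD = 0.16 V (the root below V_ov).
I_D = (3.24 − 0.16) / 31.5 = 0.0978 mA.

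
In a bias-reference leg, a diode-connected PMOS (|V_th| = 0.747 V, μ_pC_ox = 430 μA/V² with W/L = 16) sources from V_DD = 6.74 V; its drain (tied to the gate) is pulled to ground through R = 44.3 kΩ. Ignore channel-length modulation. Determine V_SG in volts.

With gate tied to drain, V_SG = V_SD ≥ V_SG − |V_th|, so the device is in saturation.
k_p = μ_pC_ox · (W/L) = 6.88 mA/V².
KCL at the drain: ½ k_p (V_SG − |V_th|)² = (V_DD − V_SG)/R.
Let x = V_SG − 0.747. Then 152 x² + x − 5.993 = 0, giving x = 0.195 V (positive root), so V_SG = 0.942 V.
I_D = (V_DD − V_SG)/R = (6.74 − 0.942) / 44.3 = 0.131 mA.

V_SG = 0.942 V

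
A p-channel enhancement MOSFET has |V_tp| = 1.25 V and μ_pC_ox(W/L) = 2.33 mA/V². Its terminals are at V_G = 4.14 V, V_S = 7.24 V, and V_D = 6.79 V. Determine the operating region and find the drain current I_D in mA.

V_SG = V_S − V_G = 7.24 − 4.14 = 3.1 V; V_SD = V_S − V_D = 7.24 − 6.79 = 0.45 V.
V_ov = V_SG − |V_tp| = 3.1 − 1.25 = 1.85 V.
Since V_SD = 0.45 V < V_ov = 1.85 V, the device is in the triode region.
I_D = k_p [V_ov · V_SD − ½ V_SD²] = 2.33 × [1.85 × 0.45 − 0.5 × 0.45²] = 1.7 mA.

Triode; I_D = 1.70 mA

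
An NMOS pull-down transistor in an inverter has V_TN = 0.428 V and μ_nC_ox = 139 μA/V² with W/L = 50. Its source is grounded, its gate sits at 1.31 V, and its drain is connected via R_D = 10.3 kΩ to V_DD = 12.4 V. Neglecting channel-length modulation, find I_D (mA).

I_D = 1.18 mA

V_GS = V_G = 1.31 V, so V_ov = 1.31 − 0.428 = 0.882 V.
k_n = μ_nC_ox · (W/L) = 6.95 mA/V².
Assume saturation: I_D = ½ k_n V_ov² = 0.5 × 6.95 × 0.882² = 2.7 mA, giving V_DS = V_DD − I_D R_D = 12.4 − 2.7 × 10.3 = -15.4 V.
But -15.4 V < V_ov = 0.882 V, so the device is actually in triode.
In triode I_D = k_n[V_ov V_DS − ½ V_DS²] and I_D = (V_DD − V_DS)/R_D. Equating: 35.8 V_DS² − 64.14 V_DS + 12.4 = 0, giving V_DS = 0.22 V (the root below V_ov).
I_D = (12.4 − 0.22) / 10.3 = 1.18 mA.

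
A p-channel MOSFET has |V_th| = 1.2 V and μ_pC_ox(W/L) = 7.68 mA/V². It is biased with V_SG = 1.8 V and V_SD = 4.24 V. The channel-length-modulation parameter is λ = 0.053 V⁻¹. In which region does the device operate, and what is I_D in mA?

V_ov = V_SG − |V_th| = 1.8 − 1.2 = 0.6 V.
Since V_SD = 4.24 V ≥ V_ov = 0.6 V, the device is in saturation.
I_D = ½ k_p V_ov² (1 + λ V_SD) = 0.5 × 7.68 × 0.6² × (1 + 0.053 × 4.24) = 1.69 mA.

Saturation; I_D = 1.69 mA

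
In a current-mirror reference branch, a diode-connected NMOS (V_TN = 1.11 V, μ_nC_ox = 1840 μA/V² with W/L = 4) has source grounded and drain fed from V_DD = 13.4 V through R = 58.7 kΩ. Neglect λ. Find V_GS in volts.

V_GS = 1.35 V

With gate tied to drain, V_GS = V_DS ≥ V_GS − V_TN, so the device is in saturation.
k_n = μ_nC_ox · (W/L) = 7.36 mA/V².
KCL at the drain: ½ k_n (V_GS − V_TN)² = (V_DD − V_GS)/R.
Let x = V_GS − 1.11. Then 216 x² + x − 12.29 = 0, giving x = 0.236 V (positive root), so V_GS = 1.35 V.
I_D = (V_DD − V_GS)/R = (13.4 − 1.35) / 58.7 = 0.205 mA.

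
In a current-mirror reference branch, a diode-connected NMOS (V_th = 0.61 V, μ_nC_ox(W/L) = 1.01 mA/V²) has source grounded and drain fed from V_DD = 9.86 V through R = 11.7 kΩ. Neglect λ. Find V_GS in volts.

V_GS = 1.78 V

With gate tied to drain, V_GS = V_DS ≥ V_GS − V_th, so the device is in saturation.
KCL at the drain: ½ k_n (V_GS − V_th)² = (V_DD − V_GS)/R.
Let x = V_GS − 0.61. Then 5.91 x² + x − 9.25 = 0, giving x = 1.17 V (positive root), so V_GS = 1.78 V.
I_D = (V_DD − V_GS)/R = (9.86 − 1.78) / 11.7 = 0.691 mA.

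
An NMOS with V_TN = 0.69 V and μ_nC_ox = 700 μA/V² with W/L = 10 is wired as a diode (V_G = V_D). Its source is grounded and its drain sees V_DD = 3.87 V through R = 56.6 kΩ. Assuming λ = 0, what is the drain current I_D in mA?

With gate tied to drain, V_GS = V_DS ≥ V_GS − V_TN, so the device is in saturation.
k_n = μ_nC_ox · (W/L) = 7 mA/V².
KCL at the drain: ½ k_n (V_GS − V_TN)² = (V_DD − V_GS)/R.
Let x = V_GS − 0.69. Then 198 x² + x − 3.18 = 0, giving x = 0.124 V (positive root), so V_GS = 0.814 V.
I_D = (V_DD − V_GS)/R = (3.87 − 0.814) / 56.6 = 0.054 mA.

I_D = 0.0540 mA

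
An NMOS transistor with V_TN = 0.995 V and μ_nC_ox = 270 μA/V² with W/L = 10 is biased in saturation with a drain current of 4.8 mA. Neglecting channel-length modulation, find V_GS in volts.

k_n = μ_nC_ox · (W/L) = 2.7 mA/V².
In saturation I_D = ½ k_n (V_GS − V_TN)², so V_GS − V_TN = √(2 I_D / k_n) = √(2 × 4.8 / 2.7) = 1.89 V.
V_GS = 0.995 + 1.89 = 2.88 V.

V_GS = 2.88 V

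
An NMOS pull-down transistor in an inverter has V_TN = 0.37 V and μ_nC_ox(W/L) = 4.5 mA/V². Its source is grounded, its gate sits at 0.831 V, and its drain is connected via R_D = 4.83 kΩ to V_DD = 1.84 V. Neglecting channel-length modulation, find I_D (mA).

V_GS = V_G = 0.831 V, so V_ov = 0.831 − 0.37 = 0.461 V.
Assume saturation: I_D = ½ k_n V_ov² = 0.5 × 4.5 × 0.461² = 0.478 mA, giving V_DS = V_DD − I_D R_D = 1.84 − 0.478 × 4.83 = -0.47 V.
But -0.47 V < V_ov = 0.461 V, so the device is actually in triode.
In triode I_D = k_n[V_ov V_DS − ½ V_DS²] and I_D = (V_DD − V_DS)/R_D. Equating: 10.9 V_DS² − 11.02 V_DS + 1.84 = 0, giving V_DS = 0.211 V (the root below V_ov).
I_D = (1.84 − 0.211) / 4.83 = 0.337 mA.

I_D = 0.337 mA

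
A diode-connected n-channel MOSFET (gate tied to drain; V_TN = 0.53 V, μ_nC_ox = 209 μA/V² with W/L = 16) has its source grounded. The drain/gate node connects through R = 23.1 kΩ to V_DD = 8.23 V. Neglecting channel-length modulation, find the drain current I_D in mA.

I_D = 0.315 mA

With gate tied to drain, V_GS = V_DS ≥ V_GS − V_TN, so the device is in saturation.
k_n = μ_nC_ox · (W/L) = 3.344 mA/V².
KCL at the drain: ½ k_n (V_GS − V_TN)² = (V_DD − V_GS)/R.
Let x = V_GS − 0.53. Then 38.6 x² + x − 7.7 = 0, giving x = 0.434 V (positive root), so V_GS = 0.964 V.
I_D = (V_DD − V_GS)/R = (8.23 − 0.964) / 23.1 = 0.315 mA.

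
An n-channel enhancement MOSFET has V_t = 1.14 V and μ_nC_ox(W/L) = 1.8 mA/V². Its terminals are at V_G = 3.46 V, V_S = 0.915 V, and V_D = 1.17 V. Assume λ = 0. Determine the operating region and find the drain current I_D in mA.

V_GS = V_G − V_S = 3.46 − 0.915 = 2.54 V; V_DS = V_D − V_S = 1.17 − 0.915 = 0.255 V.
V_ov = V_GS − V_t = 2.54 − 1.14 = 1.41 V.
Since V_DS = 0.255 V < V_ov = 1.41 V, the device is in the triode region.
I_D = k_n [V_ov · V_DS − ½ V_DS²] = 1.8 × [1.41 × 0.255 − 0.5 × 0.255²] = 0.586 mA.

Triode; I_D = 0.586 mA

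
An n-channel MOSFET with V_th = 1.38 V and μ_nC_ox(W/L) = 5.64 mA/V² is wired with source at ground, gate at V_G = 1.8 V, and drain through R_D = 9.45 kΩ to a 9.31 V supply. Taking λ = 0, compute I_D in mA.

I_D = 0.497 mA

V_GS = V_G = 1.8 V, so V_ov = 1.8 − 1.38 = 0.42 V.
Assume saturation: I_D = ½ k_n V_ov² = 0.5 × 5.64 × 0.42² = 0.497 mA, giving V_DS = V_DD − I_D R_D = 9.31 − 0.497 × 9.45 = 4.61 V.
V_DS = 4.61 V ≥ V_ov = 0.42 V, confirming saturation.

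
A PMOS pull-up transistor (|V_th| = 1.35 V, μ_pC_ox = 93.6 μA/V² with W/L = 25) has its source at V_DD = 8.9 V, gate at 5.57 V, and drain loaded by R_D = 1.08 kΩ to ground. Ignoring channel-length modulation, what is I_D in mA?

I_D = 4.59 mA

V_SG = V_DD − V_G = 8.9 − 5.57 = 3.33 V, so V_ov = 3.33 − 1.35 = 1.98 V.
k_p = μ_pC_ox · (W/L) = 2.34 mA/V².
Assume saturation: I_D = ½ k_p V_ov² = 0.5 × 2.34 × 1.98² = 4.59 mA, giving V_SD = V_DD − I_D R_D = 8.9 − 4.59 × 1.08 = 3.95 V.
V_SD = 3.95 V ≥ V_ov = 1.98 V, confirming saturation.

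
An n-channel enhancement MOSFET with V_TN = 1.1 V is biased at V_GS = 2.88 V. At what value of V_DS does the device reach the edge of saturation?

The boundary between triode and saturation is V_DS = V_GS − V_TN = V_ov.
V_ov = 2.88 − 1.1 = 1.78 V.

V_DS,sat = 1.78 V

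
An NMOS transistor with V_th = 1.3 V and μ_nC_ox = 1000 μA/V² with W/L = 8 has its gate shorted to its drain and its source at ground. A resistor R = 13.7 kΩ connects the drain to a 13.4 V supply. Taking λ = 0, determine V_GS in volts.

With gate tied to drain, V_GS = V_DS ≥ V_GS − V_th, so the device is in saturation.
k_n = μ_nC_ox · (W/L) = 8 mA/V².
KCL at the drain: ½ k_n (V_GS − V_th)² = (V_DD − V_GS)/R.
Let x = V_GS − 1.3. Then 54.8 x² + x − 12.1 = 0, giving x = 0.461 V (positive root), so V_GS = 1.76 V.
I_D = (V_DD − V_GS)/R = (13.4 − 1.76) / 13.7 = 0.85 mA.

V_GS = 1.76 V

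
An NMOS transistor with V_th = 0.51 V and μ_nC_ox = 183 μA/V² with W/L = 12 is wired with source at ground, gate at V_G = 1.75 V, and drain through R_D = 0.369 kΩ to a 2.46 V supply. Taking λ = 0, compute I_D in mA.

V_GS = V_G = 1.75 V, so V_ov = 1.75 − 0.51 = 1.24 V.
k_n = μ_nC_ox · (W/L) = 2.196 mA/V².
Assume saturation: I_D = ½ k_n V_ov² = 0.5 × 2.196 × 1.24² = 1.69 mA, giving V_DS = V_DD − I_D R_D = 2.46 − 1.69 × 0.369 = 1.84 V.
V_DS = 1.84 V ≥ V_ov = 1.24 V, confirming saturation.

I_D = 1.69 mA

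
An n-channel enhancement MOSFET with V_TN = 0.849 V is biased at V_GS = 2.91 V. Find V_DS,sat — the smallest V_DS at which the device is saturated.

V_DS,sat = 2.06 V

The boundary between triode and saturation is V_DS = V_GS − V_TN = V_ov.
V_ov = 2.91 − 0.849 = 2.06 V.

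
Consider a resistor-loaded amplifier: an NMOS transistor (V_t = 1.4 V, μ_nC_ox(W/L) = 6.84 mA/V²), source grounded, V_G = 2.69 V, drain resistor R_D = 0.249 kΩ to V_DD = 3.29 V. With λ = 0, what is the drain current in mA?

I_D = 5.69 mA

V_GS = V_G = 2.69 V, so V_ov = 2.69 − 1.4 = 1.29 V.
Assume saturation: I_D = ½ k_n V_ov² = 0.5 × 6.84 × 1.29² = 5.69 mA, giving V_DS = V_DD − I_D R_D = 3.29 − 5.69 × 0.249 = 1.87 V.
V_DS = 1.87 V ≥ V_ov = 1.29 V, confirming saturation.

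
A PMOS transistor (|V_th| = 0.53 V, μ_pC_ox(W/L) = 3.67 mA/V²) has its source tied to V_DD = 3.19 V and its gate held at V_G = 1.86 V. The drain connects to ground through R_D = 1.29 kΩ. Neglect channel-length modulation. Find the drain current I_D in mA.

V_SG = V_DD − V_G = 3.19 − 1.86 = 1.33 V, so V_ov = 1.33 − 0.53 = 0.8 V.
Assume saturation: I_D = ½ k_p V_ov² = 0.5 × 3.67 × 0.8² = 1.17 mA, giving V_SD = V_DD − I_D R_D = 3.19 − 1.17 × 1.29 = 1.68 V.
V_SD = 1.68 V ≥ V_ov = 0.8 V, confirming saturation.

I_D = 1.17 mA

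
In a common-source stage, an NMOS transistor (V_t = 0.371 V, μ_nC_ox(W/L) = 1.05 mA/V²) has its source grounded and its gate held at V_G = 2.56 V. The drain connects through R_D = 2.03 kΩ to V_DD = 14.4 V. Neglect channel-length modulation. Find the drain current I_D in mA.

I_D = 2.52 mA

V_GS = V_G = 2.56 V, so V_ov = 2.56 − 0.371 = 2.19 V.
Assume saturation: I_D = ½ k_n V_ov² = 0.5 × 1.05 × 2.19² = 2.52 mA, giving V_DS = V_DD − I_D R_D = 14.4 − 2.52 × 2.03 = 9.29 V.
V_DS = 9.29 V ≥ V_ov = 2.19 V, confirming saturation.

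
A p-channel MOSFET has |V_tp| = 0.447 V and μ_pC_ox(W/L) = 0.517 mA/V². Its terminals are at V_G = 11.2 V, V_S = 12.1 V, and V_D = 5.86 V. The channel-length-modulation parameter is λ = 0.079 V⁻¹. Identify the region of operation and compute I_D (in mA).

Saturation; I_D = 0.0792 mA

V_SG = V_S − V_G = 12.1 − 11.2 = 0.9 V; V_SD = V_S − V_D = 12.1 − 5.86 = 6.24 V.
V_ov = V_SG − |V_tp| = 0.9 − 0.447 = 0.453 V.
Since V_SD = 6.24 V ≥ V_ov = 0.453 V, the device is in saturation.
I_D = ½ k_p V_ov² (1 + λ V_SD) = 0.5 × 0.517 × 0.453² × (1 + 0.079 × 6.24) = 0.0792 mA.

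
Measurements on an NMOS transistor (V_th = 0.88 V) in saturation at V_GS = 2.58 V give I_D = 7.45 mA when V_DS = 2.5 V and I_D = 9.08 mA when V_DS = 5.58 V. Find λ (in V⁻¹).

With V_GS fixed, I_D ∝ (1 + λ V_DS) in saturation, so I_D2/I_D1 = (1 + λ V_DS2)/(1 + λ V_DS1).
9.08/7.45 = 1.219 = (1 + 5.58 λ)/(1 + 2.5 λ).
Solving: λ (I_D1 V_DS2 − I_D2 V_DS1) = I_D2 − I_D1, so λ = (9.08 − 7.45) / (7.45 × 5.58 − 9.08 × 2.5) = 1.63 / 18.9 = 0.0864 V⁻¹.

λ = 0.0864 V⁻¹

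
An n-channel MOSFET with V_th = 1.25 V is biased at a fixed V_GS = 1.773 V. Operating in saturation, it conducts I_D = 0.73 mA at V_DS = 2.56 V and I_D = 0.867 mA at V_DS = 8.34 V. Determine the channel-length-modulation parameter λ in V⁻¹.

λ = 0.0354 V⁻¹

With V_GS fixed, I_D ∝ (1 + λ V_DS) in saturation, so I_D2/I_D1 = (1 + λ V_DS2)/(1 + λ V_DS1).
0.867/0.73 = 1.188 = (1 + 8.34 λ)/(1 + 2.56 λ).
Solving: λ (I_D1 V_DS2 − I_D2 V_DS1) = I_D2 − I_D1, so λ = (0.867 − 0.73) / (0.73 × 8.34 − 0.867 × 2.56) = 0.137 / 3.87 = 0.0354 V⁻¹.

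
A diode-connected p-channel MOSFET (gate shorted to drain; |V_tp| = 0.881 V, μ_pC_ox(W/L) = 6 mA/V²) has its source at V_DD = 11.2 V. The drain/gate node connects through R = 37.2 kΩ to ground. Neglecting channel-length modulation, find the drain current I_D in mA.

With gate tied to drain, V_SG = V_SD ≥ V_SG − |V_tp|, so the device is in saturation.
KCL at the drain: ½ k_p (V_SG − |V_tp|)² = (V_DD − V_SG)/R.
Let x = V_SG − 0.881. Then 112 x² + x − 10.32 = 0, giving x = 0.3 V (positive root), so V_SG = 1.18 V.
I_D = (V_DD − V_SG)/R = (11.2 − 1.18) / 37.2 = 0.269 mA.

I_D = 0.269 mA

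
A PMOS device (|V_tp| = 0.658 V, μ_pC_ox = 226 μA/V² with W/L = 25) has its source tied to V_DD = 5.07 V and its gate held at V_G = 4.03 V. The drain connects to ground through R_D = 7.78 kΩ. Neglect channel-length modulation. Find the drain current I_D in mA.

V_SG = V_DD − V_G = 5.07 − 4.03 = 1.04 V, so V_ov = 1.04 − 0.658 = 0.382 V.
k_p = μ_pC_ox · (W/L) = 5.65 mA/V².
Assume saturation: I_D = ½ k_p V_ov² = 0.5 × 5.65 × 0.382² = 0.412 mA, giving V_SD = V_DD − I_D R_D = 5.07 − 0.412 × 7.78 = 1.86 V.
V_SD = 1.86 V ≥ V_ov = 0.382 V, confirming saturation.

I_D = 0.412 mA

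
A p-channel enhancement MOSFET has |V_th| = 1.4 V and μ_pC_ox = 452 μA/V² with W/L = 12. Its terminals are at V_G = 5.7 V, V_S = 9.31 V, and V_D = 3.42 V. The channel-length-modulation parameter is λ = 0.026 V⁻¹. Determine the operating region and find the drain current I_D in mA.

Saturation; I_D = 15.3 mA

V_SG = V_S − V_G = 9.31 − 5.7 = 3.61 V; V_SD = V_S − V_D = 9.31 − 3.42 = 5.89 V.
k_p = μ_pC_ox · (W/L) = 5.424 mA/V².
V_ov = V_SG − |V_th| = 3.61 − 1.4 = 2.21 V.
Since V_SD = 5.89 V ≥ V_ov = 2.21 V, the device is in saturation.
I_D = ½ k_p V_ov² (1 + λ V_SD) = 0.5 × 5.424 × 2.21² × (1 + 0.026 × 5.89) = 15.3 mA.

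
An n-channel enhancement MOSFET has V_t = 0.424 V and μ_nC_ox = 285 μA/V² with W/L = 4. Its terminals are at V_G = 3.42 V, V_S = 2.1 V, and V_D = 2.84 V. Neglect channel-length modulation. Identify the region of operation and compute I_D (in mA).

Triode; I_D = 0.444 mA

V_GS = V_G − V_S = 3.42 − 2.1 = 1.32 V; V_DS = V_D − V_S = 2.84 − 2.1 = 0.74 V.
k_n = μ_nC_ox · (W/L) = 1.14 mA/V².
V_ov = V_GS − V_t = 1.32 − 0.424 = 0.896 V.
Since V_DS = 0.74 V < V_ov = 0.896 V, the device is in the triode region.
I_D = k_n [V_ov · V_DS − ½ V_DS²] = 1.14 × [0.896 × 0.74 − 0.5 × 0.74²] = 0.444 mA.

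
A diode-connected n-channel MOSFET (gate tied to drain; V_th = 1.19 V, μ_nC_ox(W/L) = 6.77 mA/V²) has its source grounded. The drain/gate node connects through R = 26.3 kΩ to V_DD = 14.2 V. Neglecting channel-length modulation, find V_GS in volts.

With gate tied to drain, V_GS = V_DS ≥ V_GS − V_th, so the device is in saturation.
KCL at the drain: ½ k_n (V_GS − V_th)² = (V_DD − V_GS)/R.
Let x = V_GS − 1.19. Then 89 x² + x − 13.01 = 0, giving x = 0.377 V (positive root), so V_GS = 1.57 V.
I_D = (V_DD − V_GS)/R = (14.2 − 1.57) / 26.3 = 0.48 mA.

V_GS = 1.57 V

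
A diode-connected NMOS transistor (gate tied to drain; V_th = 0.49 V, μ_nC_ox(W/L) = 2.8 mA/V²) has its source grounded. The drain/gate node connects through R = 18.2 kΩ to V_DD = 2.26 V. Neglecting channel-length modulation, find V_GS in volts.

With gate tied to drain, V_GS = V_DS ≥ V_GS − V_th, so the device is in saturation.
KCL at the drain: ½ k_n (V_GS − V_th)² = (V_DD − V_GS)/R.
Let x = V_GS − 0.49. Then 25.5 x² + x − 1.77 = 0, giving x = 0.245 V (positive root), so V_GS = 0.735 V.
I_D = (V_DD − V_GS)/R = (2.26 − 0.735) / 18.2 = 0.0838 mA.

V_GS = 0.735 V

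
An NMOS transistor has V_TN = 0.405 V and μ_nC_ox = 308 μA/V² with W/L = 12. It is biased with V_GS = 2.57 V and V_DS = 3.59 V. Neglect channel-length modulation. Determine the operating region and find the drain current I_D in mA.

k_n = μ_nC_ox · (W/L) = 3.696 mA/V².
V_ov = V_GS − V_TN = 2.57 − 0.405 = 2.17 V.
Since V_DS = 3.59 V ≥ V_ov = 2.17 V, the device is in saturation.
I_D = ½ k_n V_ov² = 0.5 × 3.696 × 2.17² = 8.66 mA.

Saturation; I_D = 8.66 mA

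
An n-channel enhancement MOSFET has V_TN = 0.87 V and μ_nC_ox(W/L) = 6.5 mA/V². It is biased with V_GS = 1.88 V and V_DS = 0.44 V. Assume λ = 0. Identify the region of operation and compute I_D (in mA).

Triode; I_D = 2.26 mA

V_ov = V_GS − V_TN = 1.88 − 0.87 = 1.01 V.
Since V_DS = 0.44 V < V_ov = 1.01 V, the device is in the triode region.
I_D = k_n [V_ov · V_DS − ½ V_DS²] = 6.5 × [1.01 × 0.44 − 0.5 × 0.44²] = 2.26 mA.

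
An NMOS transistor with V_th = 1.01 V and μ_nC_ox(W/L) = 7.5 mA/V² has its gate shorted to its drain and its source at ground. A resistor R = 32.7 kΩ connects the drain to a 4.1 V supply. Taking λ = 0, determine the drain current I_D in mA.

With gate tied to drain, V_GS = V_DS ≥ V_GS − V_th, so the device is in saturation.
KCL at the drain: ½ k_n (V_GS − V_th)² = (V_DD − V_GS)/R.
Let x = V_GS − 1.01. Then 123 x² + x − 3.09 = 0, giving x = 0.155 V (positive root), so V_GS = 1.16 V.
I_D = (V_DD − V_GS)/R = (4.1 − 1.16) / 32.7 = 0.0898 mA.

I_D = 0.0898 mA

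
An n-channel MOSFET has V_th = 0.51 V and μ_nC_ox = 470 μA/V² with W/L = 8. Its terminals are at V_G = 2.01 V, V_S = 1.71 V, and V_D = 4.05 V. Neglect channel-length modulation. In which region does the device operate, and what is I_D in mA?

V_GS = V_G − V_S = 2.01 − 1.71 = 0.3 V; V_DS = V_D − V_S = 4.05 − 1.71 = 2.34 V.
V_GS = 0.3 V < V_th = 0.51 V, so the transistor is in cutoff.

Cutoff; I_D = 0 mA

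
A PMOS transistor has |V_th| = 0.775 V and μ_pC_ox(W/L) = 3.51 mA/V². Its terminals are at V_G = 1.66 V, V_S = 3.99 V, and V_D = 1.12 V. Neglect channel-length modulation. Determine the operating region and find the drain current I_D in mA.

Saturation; I_D = 4.24 mA

V_SG = V_S − V_G = 3.99 − 1.66 = 2.33 V; V_SD = V_S − V_D = 3.99 − 1.12 = 2.87 V.
V_ov = V_SG − |V_th| = 2.33 − 0.775 = 1.56 V.
Since V_SD = 2.87 V ≥ V_ov = 1.56 V, the device is in saturation.
I_D = ½ k_p V_ov² = 0.5 × 3.51 × 1.56² = 4.24 mA.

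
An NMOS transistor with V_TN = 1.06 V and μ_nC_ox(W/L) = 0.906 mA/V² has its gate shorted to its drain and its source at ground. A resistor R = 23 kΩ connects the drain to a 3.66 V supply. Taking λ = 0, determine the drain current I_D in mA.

With gate tied to drain, V_GS = V_DS ≥ V_GS − V_TN, so the device is in saturation.
KCL at the drain: ½ k_n (V_GS − V_TN)² = (V_DD − V_GS)/R.
Let x = V_GS − 1.06. Then 10.4 x² + x − 2.6 = 0, giving x = 0.454 V (positive root), so V_GS = 1.51 V.
I_D = (V_DD − V_GS)/R = (3.66 − 1.51) / 23 = 0.0933 mA.

I_D = 0.0933 mA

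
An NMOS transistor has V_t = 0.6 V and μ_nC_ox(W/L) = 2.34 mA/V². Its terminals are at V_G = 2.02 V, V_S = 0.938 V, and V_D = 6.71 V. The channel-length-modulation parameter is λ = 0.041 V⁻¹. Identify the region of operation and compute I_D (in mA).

V_GS = V_G − V_S = 2.02 − 0.938 = 1.08 V; V_DS = V_D − V_S = 6.71 − 0.938 = 5.77 V.
V_ov = V_GS − V_t = 1.08 − 0.6 = 0.482 V.
Since V_DS = 5.77 V ≥ V_ov = 0.482 V, the device is in saturation.
I_D = ½ k_n V_ov² (1 + λ V_DS) = 0.5 × 2.34 × 0.482² × (1 + 0.041 × 5.77) = 0.336 mA.

Saturation; I_D = 0.336 mA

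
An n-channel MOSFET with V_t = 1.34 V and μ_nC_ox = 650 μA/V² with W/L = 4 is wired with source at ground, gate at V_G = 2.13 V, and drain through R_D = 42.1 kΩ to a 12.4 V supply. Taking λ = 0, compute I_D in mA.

I_D = 0.291 mA

V_GS = V_G = 2.13 V, so V_ov = 2.13 − 1.34 = 0.79 V.
k_n = μ_nC_ox · (W/L) = 2.6 mA/V².
Assume saturation: I_D = ½ k_n V_ov² = 0.5 × 2.6 × 0.79² = 0.811 mA, giving V_DS = V_DD − I_D R_D = 12.4 − 0.811 × 42.1 = -21.8 V.
But -21.8 V < V_ov = 0.79 V, so the device is actually in triode.
In triode I_D = k_n[V_ov V_DS − ½ V_DS²] and I_D = (V_DD − V_DS)/R_D. Equating: 54.7 V_DS² − 87.47 V_DS + 12.4 = 0, giving V_DS = 0.157 V (the root below V_ov).
I_D = (12.4 − 0.157) / 42.1 = 0.291 mA.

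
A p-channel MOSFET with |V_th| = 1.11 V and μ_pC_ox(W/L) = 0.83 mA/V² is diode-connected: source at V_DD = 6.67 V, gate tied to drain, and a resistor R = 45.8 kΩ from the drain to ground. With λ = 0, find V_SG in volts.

V_SG = 1.63 V

With gate tied to drain, V_SG = V_SD ≥ V_SG − |V_th|, so the device is in saturation.
KCL at the drain: ½ k_p (V_SG − |V_th|)² = (V_DD − V_SG)/R.
Let x = V_SG − 1.11. Then 19 x² + x − 5.56 = 0, giving x = 0.515 V (positive root), so V_SG = 1.63 V.
I_D = (V_DD − V_SG)/R = (6.67 − 1.63) / 45.8 = 0.11 mA.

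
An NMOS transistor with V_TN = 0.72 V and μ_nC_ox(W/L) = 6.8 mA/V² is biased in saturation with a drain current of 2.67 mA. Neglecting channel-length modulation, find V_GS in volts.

In saturation I_D = ½ k_n (V_GS − V_TN)², so V_GS − V_TN = √(2 I_D / k_n) = √(2 × 2.67 / 6.8) = 0.886 V.
V_GS = 0.72 + 0.886 = 1.61 V.

V_GS = 1.61 V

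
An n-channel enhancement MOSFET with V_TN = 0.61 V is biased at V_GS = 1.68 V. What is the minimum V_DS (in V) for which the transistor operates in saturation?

V_DS,sat = 1.07 V

The boundary between triode and saturation is V_DS = V_GS − V_TN = V_ov.
V_ov = 1.68 − 0.61 = 1.07 V.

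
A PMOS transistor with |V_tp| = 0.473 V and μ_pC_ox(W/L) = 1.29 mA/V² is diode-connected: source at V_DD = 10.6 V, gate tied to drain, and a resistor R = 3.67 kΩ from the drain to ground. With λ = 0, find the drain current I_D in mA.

With gate tied to drain, V_SG = V_SD ≥ V_SG − |V_tp|, so the device is in saturation.
KCL at the drain: ½ k_p (V_SG − |V_tp|)² = (V_DD − V_SG)/R.
Let x = V_SG − 0.473. Then 2.37 x² + x − 10.13 = 0, giving x = 1.87 V (positive root), so V_SG = 2.34 V.
I_D = (V_DD − V_SG)/R = (10.6 − 2.34) / 3.67 = 2.25 mA.

I_D = 2.25 mA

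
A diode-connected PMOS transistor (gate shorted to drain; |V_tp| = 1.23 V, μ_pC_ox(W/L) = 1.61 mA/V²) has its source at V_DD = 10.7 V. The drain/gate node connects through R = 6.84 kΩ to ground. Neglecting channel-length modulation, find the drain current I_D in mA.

With gate tied to drain, V_SG = V_SD ≥ V_SG − |V_tp|, so the device is in saturation.
KCL at the drain: ½ k_p (V_SG − |V_tp|)² = (V_DD − V_SG)/R.
Let x = V_SG − 1.23. Then 5.51 x² + x − 9.47 = 0, giving x = 1.22 V (positive root), so V_SG = 2.45 V.
I_D = (V_DD − V_SG)/R = (10.7 − 2.45) / 6.84 = 1.21 mA.

I_D = 1.21 mA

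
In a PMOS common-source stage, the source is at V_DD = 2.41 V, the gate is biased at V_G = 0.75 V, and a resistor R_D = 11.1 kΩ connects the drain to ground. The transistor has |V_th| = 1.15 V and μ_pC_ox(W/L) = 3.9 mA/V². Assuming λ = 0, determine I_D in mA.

V_SG = V_DD − V_G = 2.41 − 0.75 = 1.66 V, so V_ov = 1.66 − 1.15 = 0.51 V.
Assume saturation: I_D = ½ k_p V_ov² = 0.5 × 3.9 × 0.51² = 0.507 mA, giving V_SD = V_DD − I_D R_D = 2.41 − 0.507 × 11.1 = -3.22 V.
But -3.22 V < V_ov = 0.51 V, so the device is actually in triode.
In triode I_D = k_p[V_ov V_SD − ½ V_SD²] and I_D = (V_DD − V_SD)/R_D. Equating: 21.6 V_SD² − 23.08 V_SD + 2.41 = 0, giving V_SD = 0.117 V (the root below V_ov).
I_D = (2.41 − 0.117) / 11.1 = 0.207 mA.

I_D = 0.207 mA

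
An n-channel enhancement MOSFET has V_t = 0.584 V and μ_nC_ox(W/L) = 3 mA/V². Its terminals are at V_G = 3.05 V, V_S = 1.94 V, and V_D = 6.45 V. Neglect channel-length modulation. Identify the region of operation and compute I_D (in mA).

Saturation; I_D = 0.415 mA

V_GS = V_G − V_S = 3.05 − 1.94 = 1.11 V; V_DS = V_D − V_S = 6.45 − 1.94 = 4.51 V.
V_ov = V_GS − V_t = 1.11 − 0.584 = 0.526 V.
Since V_DS = 4.51 V ≥ V_ov = 0.526 V, the device is in saturation.
I_D = ½ k_n V_ov² = 0.5 × 3 × 0.526² = 0.415 mA.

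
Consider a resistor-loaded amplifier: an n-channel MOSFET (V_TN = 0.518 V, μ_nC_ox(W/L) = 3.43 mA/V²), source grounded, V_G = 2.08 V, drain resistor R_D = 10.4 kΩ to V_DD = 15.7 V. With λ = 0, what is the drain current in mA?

I_D = 1.48 mA

V_GS = V_G = 2.08 V, so V_ov = 2.08 − 0.518 = 1.56 V.
Assume saturation: I_D = ½ k_n V_ov² = 0.5 × 3.43 × 1.56² = 4.18 mA, giving V_DS = V_DD − I_D R_D = 15.7 − 4.18 × 10.4 = -27.8 V.
But -27.8 V < V_ov = 1.56 V, so the device is actually in triode.
In triode I_D = k_n[V_ov V_DS − ½ V_DS²] and I_D = (V_DD − V_DS)/R_D. Equating: 17.8 V_DS² − 56.72 V_DS + 15.7 = 0, giving V_DS = 0.306 V (the root below V_ov).
I_D = (15.7 − 0.306) / 10.4 = 1.48 mA.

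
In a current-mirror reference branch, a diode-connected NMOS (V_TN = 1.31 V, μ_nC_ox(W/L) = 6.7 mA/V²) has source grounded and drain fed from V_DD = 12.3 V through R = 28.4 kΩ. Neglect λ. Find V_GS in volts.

V_GS = 1.64 V

With gate tied to drain, V_GS = V_DS ≥ V_GS − V_TN, so the device is in saturation.
KCL at the drain: ½ k_n (V_GS − V_TN)² = (V_DD − V_GS)/R.
Let x = V_GS − 1.31. Then 95.1 x² + x − 10.99 = 0, giving x = 0.335 V (positive root), so V_GS = 1.64 V.
I_D = (V_DD − V_GS)/R = (12.3 − 1.64) / 28.4 = 0.375 mA.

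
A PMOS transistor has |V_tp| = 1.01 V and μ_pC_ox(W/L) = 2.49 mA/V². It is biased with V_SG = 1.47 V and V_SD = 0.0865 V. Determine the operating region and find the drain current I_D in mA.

Triode; I_D = 0.0898 mA

V_ov = V_SG − |V_tp| = 1.47 − 1.01 = 0.46 V.
Since V_SD = 0.0865 V < V_ov = 0.46 V, the device is in the triode region.
I_D = k_p [V_ov · V_SD − ½ V_SD²] = 2.49 × [0.46 × 0.0865 − 0.5 × 0.0865²] = 0.0898 mA.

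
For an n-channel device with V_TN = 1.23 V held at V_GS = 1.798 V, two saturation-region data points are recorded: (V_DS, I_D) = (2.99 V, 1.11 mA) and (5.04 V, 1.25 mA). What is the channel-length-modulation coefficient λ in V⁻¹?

λ = 0.0754 V⁻¹

With V_GS fixed, I_D ∝ (1 + λ V_DS) in saturation, so I_D2/I_D1 = (1 + λ V_DS2)/(1 + λ V_DS1).
1.25/1.11 = 1.126 = (1 + 5.04 λ)/(1 + 2.99 λ).
Solving: λ (I_D1 V_DS2 − I_D2 V_DS1) = I_D2 − I_D1, so λ = (1.25 − 1.11) / (1.11 × 5.04 − 1.25 × 2.99) = 0.14 / 1.86 = 0.0754 V⁻¹.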